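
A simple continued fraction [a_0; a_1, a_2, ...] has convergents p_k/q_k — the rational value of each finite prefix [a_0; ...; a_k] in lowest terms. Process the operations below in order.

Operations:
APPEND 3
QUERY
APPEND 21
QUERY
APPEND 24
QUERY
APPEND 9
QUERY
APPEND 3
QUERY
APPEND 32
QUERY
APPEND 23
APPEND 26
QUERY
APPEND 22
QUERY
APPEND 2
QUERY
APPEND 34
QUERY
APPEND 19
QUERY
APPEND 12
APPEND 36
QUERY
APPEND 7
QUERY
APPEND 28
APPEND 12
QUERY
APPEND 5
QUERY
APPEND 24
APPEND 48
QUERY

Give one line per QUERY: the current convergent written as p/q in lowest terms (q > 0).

3/1
64/21
1539/505
13915/4566
43284/14203
1399003/459062
839128181/275347416
18493040335/6068215781
37825208851/12411778978
1304550141269/428068701033
24824277892962/8145717098605
10795876132738230/3542505976933153
75870328814024423/24895718512416364
25697851323919089311/8432367210407512504
130624421702520868629/42862458676362153865
151843455086554677816165/49825168479945124006537

APPEND 3: p_0 = 3·1 + 0 = 3, q_0 = 3·0 + 1 = 1 → 3/1
APPEND 21: p_1 = 21·3 + 1 = 64, q_1 = 21·1 + 0 = 21 → 64/21
APPEND 24: p_2 = 24·64 + 3 = 1539, q_2 = 24·21 + 1 = 505 → 1539/505
APPEND 9: p_3 = 9·1539 + 64 = 13915, q_3 = 9·505 + 21 = 4566 → 13915/4566
APPEND 3: p_4 = 3·13915 + 1539 = 43284, q_4 = 3·4566 + 505 = 14203 → 43284/14203
APPEND 32: p_5 = 32·43284 + 13915 = 1399003, q_5 = 32·14203 + 4566 = 459062 → 1399003/459062
APPEND 23: p_6 = 23·1399003 + 43284 = 32220353, q_6 = 23·459062 + 14203 = 10572629 → 32220353/10572629
APPEND 26: p_7 = 26·32220353 + 1399003 = 839128181, q_7 = 26·10572629 + 459062 = 275347416 → 839128181/275347416
APPEND 22: p_8 = 22·839128181 + 32220353 = 18493040335, q_8 = 22·275347416 + 10572629 = 6068215781 → 18493040335/6068215781
APPEND 2: p_9 = 2·18493040335 + 839128181 = 37825208851, q_9 = 2·6068215781 + 275347416 = 12411778978 → 37825208851/12411778978
APPEND 34: p_10 = 34·37825208851 + 18493040335 = 1304550141269, q_10 = 34·12411778978 + 6068215781 = 428068701033 → 1304550141269/428068701033
APPEND 19: p_11 = 19·1304550141269 + 37825208851 = 24824277892962, q_11 = 19·428068701033 + 12411778978 = 8145717098605 → 24824277892962/8145717098605
APPEND 12: p_12 = 12·24824277892962 + 1304550141269 = 299195884856813, q_12 = 12·8145717098605 + 428068701033 = 98176673884293 → 299195884856813/98176673884293
APPEND 36: p_13 = 36·299195884856813 + 24824277892962 = 10795876132738230, q_13 = 36·98176673884293 + 8145717098605 = 3542505976933153 → 10795876132738230/3542505976933153
APPEND 7: p_14 = 7·10795876132738230 + 299195884856813 = 75870328814024423, q_14 = 7·3542505976933153 + 98176673884293 = 24895718512416364 → 75870328814024423/24895718512416364
APPEND 28: p_15 = 28·75870328814024423 + 10795876132738230 = 2135165082925422074, q_15 = 28·24895718512416364 + 3542505976933153 = 700622624324591345 → 2135165082925422074/700622624324591345
APPEND 12: p_16 = 12·2135165082925422074 + 75870328814024423 = 25697851323919089311, q_16 = 12·700622624324591345 + 24895718512416364 = 8432367210407512504 → 25697851323919089311/8432367210407512504
APPEND 5: p_17 = 5·25697851323919089311 + 2135165082925422074 = 130624421702520868629, q_17 = 5·8432367210407512504 + 700622624324591345 = 42862458676362153865 → 130624421702520868629/42862458676362153865
APPEND 24: p_18 = 24·130624421702520868629 + 25697851323919089311 = 3160683972184419936407, q_18 = 24·42862458676362153865 + 8432367210407512504 = 1037131375443099205264 → 3160683972184419936407/1037131375443099205264
APPEND 48: p_19 = 48·3160683972184419936407 + 130624421702520868629 = 151843455086554677816165, q_19 = 48·1037131375443099205264 + 42862458676362153865 = 49825168479945124006537 → 151843455086554677816165/49825168479945124006537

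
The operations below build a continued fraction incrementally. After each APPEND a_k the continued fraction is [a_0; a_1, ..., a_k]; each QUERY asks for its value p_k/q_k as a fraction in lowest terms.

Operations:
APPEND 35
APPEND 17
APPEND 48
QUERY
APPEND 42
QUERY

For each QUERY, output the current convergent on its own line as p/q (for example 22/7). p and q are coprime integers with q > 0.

APPEND 35: p_0 = 35·1 + 0 = 35, q_0 = 35·0 + 1 = 1 → 35/1
APPEND 17: p_1 = 17·35 + 1 = 596, q_1 = 17·1 + 0 = 17 → 596/17
APPEND 48: p_2 = 48·596 + 35 = 28643, q_2 = 48·17 + 1 = 817 → 28643/817
APPEND 42: p_3 = 42·28643 + 596 = 1203602, q_3 = 42·817 + 17 = 34331 → 1203602/34331

28643/817
1203602/34331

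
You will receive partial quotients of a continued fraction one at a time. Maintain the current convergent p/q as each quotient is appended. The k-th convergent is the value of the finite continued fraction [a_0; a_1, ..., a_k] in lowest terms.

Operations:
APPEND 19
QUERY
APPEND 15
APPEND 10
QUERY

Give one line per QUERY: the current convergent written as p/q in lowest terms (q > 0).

APPEND 19: p_0 = 19·1 + 0 = 19, q_0 = 19·0 + 1 = 1 → 19/1
APPEND 15: p_1 = 15·19 + 1 = 286, q_1 = 15·1 + 0 = 15 → 286/15
APPEND 10: p_2 = 10·286 + 19 = 2879, q_2 = 10·15 + 1 = 151 → 2879/151

19/1
2879/151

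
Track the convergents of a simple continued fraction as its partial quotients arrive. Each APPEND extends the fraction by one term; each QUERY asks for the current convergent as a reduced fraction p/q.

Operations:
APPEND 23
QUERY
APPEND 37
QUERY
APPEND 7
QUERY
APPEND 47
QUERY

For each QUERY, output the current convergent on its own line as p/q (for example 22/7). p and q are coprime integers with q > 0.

APPEND 23: p_0 = 23·1 + 0 = 23, q_0 = 23·0 + 1 = 1 → 23/1
APPEND 37: p_1 = 37·23 + 1 = 852, q_1 = 37·1 + 0 = 37 → 852/37
APPEND 7: p_2 = 7·852 + 23 = 5987, q_2 = 7·37 + 1 = 260 → 5987/260
APPEND 47: p_3 = 47·5987 + 852 = 282241, q_3 = 47·260 + 37 = 12257 → 282241/12257

23/1
852/37
5987/260
282241/12257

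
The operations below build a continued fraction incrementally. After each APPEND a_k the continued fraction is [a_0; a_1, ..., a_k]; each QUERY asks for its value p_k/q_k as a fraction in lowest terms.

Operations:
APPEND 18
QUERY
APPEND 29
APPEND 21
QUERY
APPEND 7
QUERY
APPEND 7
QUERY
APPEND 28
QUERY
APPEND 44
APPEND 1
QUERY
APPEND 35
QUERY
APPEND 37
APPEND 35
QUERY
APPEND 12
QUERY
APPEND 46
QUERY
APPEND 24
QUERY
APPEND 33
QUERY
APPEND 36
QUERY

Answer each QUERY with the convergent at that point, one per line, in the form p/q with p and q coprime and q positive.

18/1
11001/610
77530/4299
553711/30703
15581438/863983
701718421/38909938
25246281718/1399893785
32743741251263/1815624193190
393859709157143/21839325298263
18150290362479841/1006424587913288
436000828408673327/24176029435217175
14406177627848699632/798815395950080063
519058395430961860079/28781530283638099443

APPEND 18: p_0 = 18·1 + 0 = 18, q_0 = 18·0 + 1 = 1 → 18/1
APPEND 29: p_1 = 29·18 + 1 = 523, q_1 = 29·1 + 0 = 29 → 523/29
APPEND 21: p_2 = 21·523 + 18 = 11001, q_2 = 21·29 + 1 = 610 → 11001/610
APPEND 7: p_3 = 7·11001 + 523 = 77530, q_3 = 7·610 + 29 = 4299 → 77530/4299
APPEND 7: p_4 = 7·77530 + 11001 = 553711, q_4 = 7·4299 + 610 = 30703 → 553711/30703
APPEND 28: p_5 = 28·553711 + 77530 = 15581438, q_5 = 28·30703 + 4299 = 863983 → 15581438/863983
APPEND 44: p_6 = 44·15581438 + 553711 = 686136983, q_6 = 44·863983 + 30703 = 38045955 → 686136983/38045955
APPEND 1: p_7 = 1·686136983 + 15581438 = 701718421, q_7 = 1·38045955 + 863983 = 38909938 → 701718421/38909938
APPEND 35: p_8 = 35·701718421 + 686136983 = 25246281718, q_8 = 35·38909938 + 38045955 = 1399893785 → 25246281718/1399893785
APPEND 37: p_9 = 37·25246281718 + 701718421 = 934814141987, q_9 = 37·1399893785 + 38909938 = 51834979983 → 934814141987/51834979983
APPEND 35: p_10 = 35·934814141987 + 25246281718 = 32743741251263, q_10 = 35·51834979983 + 1399893785 = 1815624193190 → 32743741251263/1815624193190
APPEND 12: p_11 = 12·32743741251263 + 934814141987 = 393859709157143, q_11 = 12·1815624193190 + 51834979983 = 21839325298263 → 393859709157143/21839325298263
APPEND 46: p_12 = 46·393859709157143 + 32743741251263 = 18150290362479841, q_12 = 46·21839325298263 + 1815624193190 = 1006424587913288 → 18150290362479841/1006424587913288
APPEND 24: p_13 = 24·18150290362479841 + 393859709157143 = 436000828408673327, q_13 = 24·1006424587913288 + 21839325298263 = 24176029435217175 → 436000828408673327/24176029435217175
APPEND 33: p_14 = 33·436000828408673327 + 18150290362479841 = 14406177627848699632, q_14 = 33·24176029435217175 + 1006424587913288 = 798815395950080063 → 14406177627848699632/798815395950080063
APPEND 36: p_15 = 36·14406177627848699632 + 436000828408673327 = 519058395430961860079, q_15 = 36·798815395950080063 + 24176029435217175 = 28781530283638099443 → 519058395430961860079/28781530283638099443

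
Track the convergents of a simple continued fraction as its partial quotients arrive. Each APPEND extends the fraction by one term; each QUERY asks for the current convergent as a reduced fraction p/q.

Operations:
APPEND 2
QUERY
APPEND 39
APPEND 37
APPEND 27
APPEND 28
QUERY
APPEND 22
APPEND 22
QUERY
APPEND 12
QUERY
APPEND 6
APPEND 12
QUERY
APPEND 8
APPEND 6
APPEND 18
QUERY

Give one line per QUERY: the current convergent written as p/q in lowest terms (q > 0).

APPEND 2: p_0 = 2·1 + 0 = 2, q_0 = 2·0 + 1 = 1 → 2/1
APPEND 39: p_1 = 39·2 + 1 = 79, q_1 = 39·1 + 0 = 39 → 79/39
APPEND 37: p_2 = 37·79 + 2 = 2925, q_2 = 37·39 + 1 = 1444 → 2925/1444
APPEND 27: p_3 = 27·2925 + 79 = 79054, q_3 = 27·1444 + 39 = 39027 → 79054/39027
APPEND 28: p_4 = 28·79054 + 2925 = 2216437, q_4 = 28·39027 + 1444 = 1094200 → 2216437/1094200
APPEND 22: p_5 = 22·2216437 + 79054 = 48840668, q_5 = 22·1094200 + 39027 = 24111427 → 48840668/24111427
APPEND 22: p_6 = 22·48840668 + 2216437 = 1076711133, q_6 = 22·24111427 + 1094200 = 531545594 → 1076711133/531545594
APPEND 12: p_7 = 12·1076711133 + 48840668 = 12969374264, q_7 = 12·531545594 + 24111427 = 6402658555 → 12969374264/6402658555
APPEND 6: p_8 = 6·12969374264 + 1076711133 = 78892956717, q_8 = 6·6402658555 + 531545594 = 38947496924 → 78892956717/38947496924
APPEND 12: p_9 = 12·78892956717 + 12969374264 = 959684854868, q_9 = 12·38947496924 + 6402658555 = 473772621643 → 959684854868/473772621643
APPEND 8: p_10 = 8·959684854868 + 78892956717 = 7756371795661, q_10 = 8·473772621643 + 38947496924 = 3829128470068 → 7756371795661/3829128470068
APPEND 6: p_11 = 6·7756371795661 + 959684854868 = 47497915628834, q_11 = 6·3829128470068 + 473772621643 = 23448543442051 → 47497915628834/23448543442051
APPEND 18: p_12 = 18·47497915628834 + 7756371795661 = 862718853114673, q_12 = 18·23448543442051 + 3829128470068 = 425902910426986 → 862718853114673/425902910426986

2/1
2216437/1094200
1076711133/531545594
12969374264/6402658555
959684854868/473772621643
862718853114673/425902910426986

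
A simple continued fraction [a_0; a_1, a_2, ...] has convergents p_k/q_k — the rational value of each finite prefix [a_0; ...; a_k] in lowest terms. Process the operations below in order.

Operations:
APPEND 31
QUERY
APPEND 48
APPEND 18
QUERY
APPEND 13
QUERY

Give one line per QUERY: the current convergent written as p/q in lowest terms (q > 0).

31/1
26833/865
350318/11293

APPEND 31: p_0 = 31·1 + 0 = 31, q_0 = 31·0 + 1 = 1 → 31/1
APPEND 48: p_1 = 48·31 + 1 = 1489, q_1 = 48·1 + 0 = 48 → 1489/48
APPEND 18: p_2 = 18·1489 + 31 = 26833, q_2 = 18·48 + 1 = 865 → 26833/865
APPEND 13: p_3 = 13·26833 + 1489 = 350318, q_3 = 13·865 + 48 = 11293 → 350318/11293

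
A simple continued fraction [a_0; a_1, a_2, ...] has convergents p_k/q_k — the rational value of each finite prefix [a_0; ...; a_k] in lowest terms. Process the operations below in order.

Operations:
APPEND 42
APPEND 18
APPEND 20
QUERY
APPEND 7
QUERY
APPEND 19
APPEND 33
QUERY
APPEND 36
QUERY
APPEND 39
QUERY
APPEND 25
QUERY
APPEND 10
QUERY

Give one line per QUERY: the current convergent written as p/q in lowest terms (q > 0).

APPEND 42: p_0 = 42·1 + 0 = 42, q_0 = 42·0 + 1 = 1 → 42/1
APPEND 18: p_1 = 18·42 + 1 = 757, q_1 = 18·1 + 0 = 18 → 757/18
APPEND 20: p_2 = 20·757 + 42 = 15182, q_2 = 20·18 + 1 = 361 → 15182/361
APPEND 7: p_3 = 7·15182 + 757 = 107031, q_3 = 7·361 + 18 = 2545 → 107031/2545
APPEND 19: p_4 = 19·107031 + 15182 = 2048771, q_4 = 19·2545 + 361 = 48716 → 2048771/48716
APPEND 33: p_5 = 33·2048771 + 107031 = 67716474, q_5 = 33·48716 + 2545 = 1610173 → 67716474/1610173
APPEND 36: p_6 = 36·67716474 + 2048771 = 2439841835, q_6 = 36·1610173 + 48716 = 58014944 → 2439841835/58014944
APPEND 39: p_7 = 39·2439841835 + 67716474 = 95221548039, q_7 = 39·58014944 + 1610173 = 2264192989 → 95221548039/2264192989
APPEND 25: p_8 = 25·95221548039 + 2439841835 = 2382978542810, q_8 = 25·2264192989 + 58014944 = 56662839669 → 2382978542810/56662839669
APPEND 10: p_9 = 10·2382978542810 + 95221548039 = 23925006976139, q_9 = 10·56662839669 + 2264192989 = 568892589679 → 23925006976139/568892589679

15182/361
107031/2545
67716474/1610173
2439841835/58014944
95221548039/2264192989
2382978542810/56662839669
23925006976139/568892589679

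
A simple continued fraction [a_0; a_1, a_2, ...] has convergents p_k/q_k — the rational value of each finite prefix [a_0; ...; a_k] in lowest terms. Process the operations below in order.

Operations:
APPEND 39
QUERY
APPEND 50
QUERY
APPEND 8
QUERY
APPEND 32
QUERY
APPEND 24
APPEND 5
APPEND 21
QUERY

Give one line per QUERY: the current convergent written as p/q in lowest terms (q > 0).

APPEND 39: p_0 = 39·1 + 0 = 39, q_0 = 39·0 + 1 = 1 → 39/1
APPEND 50: p_1 = 50·39 + 1 = 1951, q_1 = 50·1 + 0 = 50 → 1951/50
APPEND 8: p_2 = 8·1951 + 39 = 15647, q_2 = 8·50 + 1 = 401 → 15647/401
APPEND 32: p_3 = 32·15647 + 1951 = 502655, q_3 = 32·401 + 50 = 12882 → 502655/12882
APPEND 24: p_4 = 24·502655 + 15647 = 12079367, q_4 = 24·12882 + 401 = 309569 → 12079367/309569
APPEND 5: p_5 = 5·12079367 + 502655 = 60899490, q_5 = 5·309569 + 12882 = 1560727 → 60899490/1560727
APPEND 21: p_6 = 21·60899490 + 12079367 = 1290968657, q_6 = 21·1560727 + 309569 = 33084836 → 1290968657/33084836

39/1
1951/50
15647/401
502655/12882
1290968657/33084836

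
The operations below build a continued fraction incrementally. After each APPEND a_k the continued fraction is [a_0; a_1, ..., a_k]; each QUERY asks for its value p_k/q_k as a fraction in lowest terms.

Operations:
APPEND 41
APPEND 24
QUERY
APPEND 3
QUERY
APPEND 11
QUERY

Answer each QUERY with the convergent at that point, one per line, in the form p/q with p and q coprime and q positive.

985/24
2996/73
33941/827

APPEND 41: p_0 = 41·1 + 0 = 41, q_0 = 41·0 + 1 = 1 → 41/1
APPEND 24: p_1 = 24·41 + 1 = 985, q_1 = 24·1 + 0 = 24 → 985/24
APPEND 3: p_2 = 3·985 + 41 = 2996, q_2 = 3·24 + 1 = 73 → 2996/73
APPEND 11: p_3 = 11·2996 + 985 = 33941, q_3 = 11·73 + 24 = 827 → 33941/827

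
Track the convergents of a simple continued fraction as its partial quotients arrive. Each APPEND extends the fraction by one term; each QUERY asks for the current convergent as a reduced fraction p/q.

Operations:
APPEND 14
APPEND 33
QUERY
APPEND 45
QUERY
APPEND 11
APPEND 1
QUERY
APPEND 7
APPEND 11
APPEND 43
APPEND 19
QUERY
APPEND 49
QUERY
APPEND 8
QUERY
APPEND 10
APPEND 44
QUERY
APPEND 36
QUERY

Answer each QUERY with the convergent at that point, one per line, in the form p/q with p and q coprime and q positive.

463/33
20849/1486
250651/17865
18097997621/1289923948
887753247588/63274081363
7120123978325/507482574852
3179035817335197/226583875089704
114517378417097930/8162157603059227

APPEND 14: p_0 = 14·1 + 0 = 14, q_0 = 14·0 + 1 = 1 → 14/1
APPEND 33: p_1 = 33·14 + 1 = 463, q_1 = 33·1 + 0 = 33 → 463/33
APPEND 45: p_2 = 45·463 + 14 = 20849, q_2 = 45·33 + 1 = 1486 → 20849/1486
APPEND 11: p_3 = 11·20849 + 463 = 229802, q_3 = 11·1486 + 33 = 16379 → 229802/16379
APPEND 1: p_4 = 1·229802 + 20849 = 250651, q_4 = 1·16379 + 1486 = 17865 → 250651/17865
APPEND 7: p_5 = 7·250651 + 229802 = 1984359, q_5 = 7·17865 + 16379 = 141434 → 1984359/141434
APPEND 11: p_6 = 11·1984359 + 250651 = 22078600, q_6 = 11·141434 + 17865 = 1573639 → 22078600/1573639
APPEND 43: p_7 = 43·22078600 + 1984359 = 951364159, q_7 = 43·1573639 + 141434 = 67807911 → 951364159/67807911
APPEND 19: p_8 = 19·951364159 + 22078600 = 18097997621, q_8 = 19·67807911 + 1573639 = 1289923948 → 18097997621/1289923948
APPEND 49: p_9 = 49·18097997621 + 951364159 = 887753247588, q_9 = 49·1289923948 + 67807911 = 63274081363 → 887753247588/63274081363
APPEND 8: p_10 = 8·887753247588 + 18097997621 = 7120123978325, q_10 = 8·63274081363 + 1289923948 = 507482574852 → 7120123978325/507482574852
APPEND 10: p_11 = 10·7120123978325 + 887753247588 = 72088993030838, q_11 = 10·507482574852 + 63274081363 = 5138099829883 → 72088993030838/5138099829883
APPEND 44: p_12 = 44·72088993030838 + 7120123978325 = 3179035817335197, q_12 = 44·5138099829883 + 507482574852 = 226583875089704 → 3179035817335197/226583875089704
APPEND 36: p_13 = 36·3179035817335197 + 72088993030838 = 114517378417097930, q_13 = 36·226583875089704 + 5138099829883 = 8162157603059227 → 114517378417097930/8162157603059227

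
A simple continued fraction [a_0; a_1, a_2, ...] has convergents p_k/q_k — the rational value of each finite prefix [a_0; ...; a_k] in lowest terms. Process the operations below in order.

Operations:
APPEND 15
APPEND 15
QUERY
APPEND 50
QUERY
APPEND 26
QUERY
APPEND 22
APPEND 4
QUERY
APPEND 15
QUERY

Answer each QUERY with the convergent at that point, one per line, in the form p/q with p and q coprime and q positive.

226/15
11315/751
294416/19541
26248284/1742153
400212727/26562948

APPEND 15: p_0 = 15·1 + 0 = 15, q_0 = 15·0 + 1 = 1 → 15/1
APPEND 15: p_1 = 15·15 + 1 = 226, q_1 = 15·1 + 0 = 15 → 226/15
APPEND 50: p_2 = 50·226 + 15 = 11315, q_2 = 50·15 + 1 = 751 → 11315/751
APPEND 26: p_3 = 26·11315 + 226 = 294416, q_3 = 26·751 + 15 = 19541 → 294416/19541
APPEND 22: p_4 = 22·294416 + 11315 = 6488467, q_4 = 22·19541 + 751 = 430653 → 6488467/430653
APPEND 4: p_5 = 4·6488467 + 294416 = 26248284, q_5 = 4·430653 + 19541 = 1742153 → 26248284/1742153
APPEND 15: p_6 = 15·26248284 + 6488467 = 400212727, q_6 = 15·1742153 + 430653 = 26562948 → 400212727/26562948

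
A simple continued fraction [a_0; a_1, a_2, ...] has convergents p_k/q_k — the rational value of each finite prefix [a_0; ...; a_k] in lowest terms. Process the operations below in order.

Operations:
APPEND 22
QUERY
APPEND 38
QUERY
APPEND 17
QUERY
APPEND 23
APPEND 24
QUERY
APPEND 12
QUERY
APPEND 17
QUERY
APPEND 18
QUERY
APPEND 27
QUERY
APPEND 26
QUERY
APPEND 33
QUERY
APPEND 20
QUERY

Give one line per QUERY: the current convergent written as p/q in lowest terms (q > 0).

22/1
837/38
14251/647
7900891/358703
95139302/4319355
1625269025/73787738
29349981752/1332498639
794074776329/36051250991
20675294166306/938665024405
683078782264427/31011997056356
13682250939454846/621178606151525

APPEND 22: p_0 = 22·1 + 0 = 22, q_0 = 22·0 + 1 = 1 → 22/1
APPEND 38: p_1 = 38·22 + 1 = 837, q_1 = 38·1 + 0 = 38 → 837/38
APPEND 17: p_2 = 17·837 + 22 = 14251, q_2 = 17·38 + 1 = 647 → 14251/647
APPEND 23: p_3 = 23·14251 + 837 = 328610, q_3 = 23·647 + 38 = 14919 → 328610/14919
APPEND 24: p_4 = 24·328610 + 14251 = 7900891, q_4 = 24·14919 + 647 = 358703 → 7900891/358703
APPEND 12: p_5 = 12·7900891 + 328610 = 95139302, q_5 = 12·358703 + 14919 = 4319355 → 95139302/4319355
APPEND 17: p_6 = 17·95139302 + 7900891 = 1625269025, q_6 = 17·4319355 + 358703 = 73787738 → 1625269025/73787738
APPEND 18: p_7 = 18·1625269025 + 95139302 = 29349981752, q_7 = 18·73787738 + 4319355 = 1332498639 → 29349981752/1332498639
APPEND 27: p_8 = 27·29349981752 + 1625269025 = 794074776329, q_8 = 27·1332498639 + 73787738 = 36051250991 → 794074776329/36051250991
APPEND 26: p_9 = 26·794074776329 + 29349981752 = 20675294166306, q_9 = 26·36051250991 + 1332498639 = 938665024405 → 20675294166306/938665024405
APPEND 33: p_10 = 33·20675294166306 + 794074776329 = 683078782264427, q_10 = 33·938665024405 + 36051250991 = 31011997056356 → 683078782264427/31011997056356
APPEND 20: p_11 = 20·683078782264427 + 20675294166306 = 13682250939454846, q_11 = 20·31011997056356 + 938665024405 = 621178606151525 → 13682250939454846/621178606151525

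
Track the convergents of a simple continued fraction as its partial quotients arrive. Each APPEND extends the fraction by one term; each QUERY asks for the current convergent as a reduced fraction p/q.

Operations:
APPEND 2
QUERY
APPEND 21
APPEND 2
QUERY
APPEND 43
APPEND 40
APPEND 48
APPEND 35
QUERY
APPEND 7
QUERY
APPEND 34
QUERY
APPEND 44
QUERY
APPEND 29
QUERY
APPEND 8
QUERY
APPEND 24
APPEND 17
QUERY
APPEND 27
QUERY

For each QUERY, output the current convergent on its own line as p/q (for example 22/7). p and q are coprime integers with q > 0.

2/1
88/43
257609353/125876533
1810621362/884730065
61818735661/30206698743
2721834990446/1329979474757
78995033458595/38599611466696
634682102659206/310126871208325
260927895556411369/127498083719138757
7060364545520386502/3449929904937212935

APPEND 2: p_0 = 2·1 + 0 = 2, q_0 = 2·0 + 1 = 1 → 2/1
APPEND 21: p_1 = 21·2 + 1 = 43, q_1 = 21·1 + 0 = 21 → 43/21
APPEND 2: p_2 = 2·43 + 2 = 88, q_2 = 2·21 + 1 = 43 → 88/43
APPEND 43: p_3 = 43·88 + 43 = 3827, q_3 = 43·43 + 21 = 1870 → 3827/1870
APPEND 40: p_4 = 40·3827 + 88 = 153168, q_4 = 40·1870 + 43 = 74843 → 153168/74843
APPEND 48: p_5 = 48·153168 + 3827 = 7355891, q_5 = 48·74843 + 1870 = 3594334 → 7355891/3594334
APPEND 35: p_6 = 35·7355891 + 153168 = 257609353, q_6 = 35·3594334 + 74843 = 125876533 → 257609353/125876533
APPEND 7: p_7 = 7·257609353 + 7355891 = 1810621362, q_7 = 7·125876533 + 3594334 = 884730065 → 1810621362/884730065
APPEND 34: p_8 = 34·1810621362 + 257609353 = 61818735661, q_8 = 34·884730065 + 125876533 = 30206698743 → 61818735661/30206698743
APPEND 44: p_9 = 44·61818735661 + 1810621362 = 2721834990446, q_9 = 44·30206698743 + 884730065 = 1329979474757 → 2721834990446/1329979474757
APPEND 29: p_10 = 29·2721834990446 + 61818735661 = 78995033458595, q_10 = 29·1329979474757 + 30206698743 = 38599611466696 → 78995033458595/38599611466696
APPEND 8: p_11 = 8·78995033458595 + 2721834990446 = 634682102659206, q_11 = 8·38599611466696 + 1329979474757 = 310126871208325 → 634682102659206/310126871208325
APPEND 24: p_12 = 24·634682102659206 + 78995033458595 = 15311365497279539, q_12 = 24·310126871208325 + 38599611466696 = 7481644520466496 → 15311365497279539/7481644520466496
APPEND 17: p_13 = 17·15311365497279539 + 634682102659206 = 260927895556411369, q_13 = 17·7481644520466496 + 310126871208325 = 127498083719138757 → 260927895556411369/127498083719138757
APPEND 27: p_14 = 27·260927895556411369 + 15311365497279539 = 7060364545520386502, q_14 = 27·127498083719138757 + 7481644520466496 = 3449929904937212935 → 7060364545520386502/3449929904937212935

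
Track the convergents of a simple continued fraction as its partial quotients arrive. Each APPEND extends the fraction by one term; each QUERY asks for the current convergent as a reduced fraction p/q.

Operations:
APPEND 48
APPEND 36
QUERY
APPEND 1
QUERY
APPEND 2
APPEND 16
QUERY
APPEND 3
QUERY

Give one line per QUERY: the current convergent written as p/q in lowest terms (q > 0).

APPEND 48: p_0 = 48·1 + 0 = 48, q_0 = 48·0 + 1 = 1 → 48/1
APPEND 36: p_1 = 36·48 + 1 = 1729, q_1 = 36·1 + 0 = 36 → 1729/36
APPEND 1: p_2 = 1·1729 + 48 = 1777, q_2 = 1·36 + 1 = 37 → 1777/37
APPEND 2: p_3 = 2·1777 + 1729 = 5283, q_3 = 2·37 + 36 = 110 → 5283/110
APPEND 16: p_4 = 16·5283 + 1777 = 86305, q_4 = 16·110 + 37 = 1797 → 86305/1797
APPEND 3: p_5 = 3·86305 + 5283 = 264198, q_5 = 3·1797 + 110 = 5501 → 264198/5501

1729/36
1777/37
86305/1797
264198/5501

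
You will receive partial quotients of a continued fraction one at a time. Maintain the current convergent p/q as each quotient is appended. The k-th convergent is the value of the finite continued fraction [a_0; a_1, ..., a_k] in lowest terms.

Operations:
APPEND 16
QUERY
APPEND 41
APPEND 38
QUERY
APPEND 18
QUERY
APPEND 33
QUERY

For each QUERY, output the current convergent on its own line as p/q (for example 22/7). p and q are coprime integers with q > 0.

16/1
24982/1559
450333/28103
14885971/928958

APPEND 16: p_0 = 16·1 + 0 = 16, q_0 = 16·0 + 1 = 1 → 16/1
APPEND 41: p_1 = 41·16 + 1 = 657, q_1 = 41·1 + 0 = 41 → 657/41
APPEND 38: p_2 = 38·657 + 16 = 24982, q_2 = 38·41 + 1 = 1559 → 24982/1559
APPEND 18: p_3 = 18·24982 + 657 = 450333, q_3 = 18·1559 + 41 = 28103 → 450333/28103
APPEND 33: p_4 = 33·450333 + 24982 = 14885971, q_4 = 33·28103 + 1559 = 928958 → 14885971/928958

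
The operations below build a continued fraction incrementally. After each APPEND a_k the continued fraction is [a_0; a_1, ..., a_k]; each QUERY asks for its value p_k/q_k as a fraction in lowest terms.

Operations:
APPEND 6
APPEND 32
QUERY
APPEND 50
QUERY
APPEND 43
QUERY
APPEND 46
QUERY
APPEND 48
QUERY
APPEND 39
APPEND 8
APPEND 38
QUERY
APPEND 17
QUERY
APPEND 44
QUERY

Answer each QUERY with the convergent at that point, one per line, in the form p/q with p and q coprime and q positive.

193/32
9656/1601
415401/68875
19118102/3169851
918084297/152221723
10961330937211/1817428625114
186630139262364/30943957385045
8222687458481227/1363351553567094

APPEND 6: p_0 = 6·1 + 0 = 6, q_0 = 6·0 + 1 = 1 → 6/1
APPEND 32: p_1 = 32·6 + 1 = 193, q_1 = 32·1 + 0 = 32 → 193/32
APPEND 50: p_2 = 50·193 + 6 = 9656, q_2 = 50·32 + 1 = 1601 → 9656/1601
APPEND 43: p_3 = 43·9656 + 193 = 415401, q_3 = 43·1601 + 32 = 68875 → 415401/68875
APPEND 46: p_4 = 46·415401 + 9656 = 19118102, q_4 = 46·68875 + 1601 = 3169851 → 19118102/3169851
APPEND 48: p_5 = 48·19118102 + 415401 = 918084297, q_5 = 48·3169851 + 68875 = 152221723 → 918084297/152221723
APPEND 39: p_6 = 39·918084297 + 19118102 = 35824405685, q_6 = 39·152221723 + 3169851 = 5939817048 → 35824405685/5939817048
APPEND 8: p_7 = 8·35824405685 + 918084297 = 287513329777, q_7 = 8·5939817048 + 152221723 = 47670758107 → 287513329777/47670758107
APPEND 38: p_8 = 38·287513329777 + 35824405685 = 10961330937211, q_8 = 38·47670758107 + 5939817048 = 1817428625114 → 10961330937211/1817428625114
APPEND 17: p_9 = 17·10961330937211 + 287513329777 = 186630139262364, q_9 = 17·1817428625114 + 47670758107 = 30943957385045 → 186630139262364/30943957385045
APPEND 44: p_10 = 44·186630139262364 + 10961330937211 = 8222687458481227, q_10 = 44·30943957385045 + 1817428625114 = 1363351553567094 → 8222687458481227/1363351553567094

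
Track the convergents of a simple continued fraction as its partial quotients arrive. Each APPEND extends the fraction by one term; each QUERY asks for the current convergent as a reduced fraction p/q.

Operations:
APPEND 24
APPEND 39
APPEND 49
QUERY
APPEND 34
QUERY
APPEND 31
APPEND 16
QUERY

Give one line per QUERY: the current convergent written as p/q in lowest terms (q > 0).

45937/1912
1562795/65047
777444107/32358951

APPEND 24: p_0 = 24·1 + 0 = 24, q_0 = 24·0 + 1 = 1 → 24/1
APPEND 39: p_1 = 39·24 + 1 = 937, q_1 = 39·1 + 0 = 39 → 937/39
APPEND 49: p_2 = 49·937 + 24 = 45937, q_2 = 49·39 + 1 = 1912 → 45937/1912
APPEND 34: p_3 = 34·45937 + 937 = 1562795, q_3 = 34·1912 + 39 = 65047 → 1562795/65047
APPEND 31: p_4 = 31·1562795 + 45937 = 48492582, q_4 = 31·65047 + 1912 = 2018369 → 48492582/2018369
APPEND 16: p_5 = 16·48492582 + 1562795 = 777444107, q_5 = 16·2018369 + 65047 = 32358951 → 777444107/32358951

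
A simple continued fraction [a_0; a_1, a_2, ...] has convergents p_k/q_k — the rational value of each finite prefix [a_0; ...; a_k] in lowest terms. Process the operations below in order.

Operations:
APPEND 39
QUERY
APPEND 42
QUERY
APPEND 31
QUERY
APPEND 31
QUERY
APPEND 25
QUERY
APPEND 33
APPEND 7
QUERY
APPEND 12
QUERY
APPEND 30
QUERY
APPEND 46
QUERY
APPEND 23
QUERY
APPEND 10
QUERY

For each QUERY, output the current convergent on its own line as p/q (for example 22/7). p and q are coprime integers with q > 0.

39/1
1639/42
50848/1303
1577927/40435
39499023/1012178
9174818825/235108341
111402871586/2854742401
3351260966405/85877380371
154269407326216/3953214239467
3551547629469373/91009804888112
35669745702019946/914051263120587

APPEND 39: p_0 = 39·1 + 0 = 39, q_0 = 39·0 + 1 = 1 → 39/1
APPEND 42: p_1 = 42·39 + 1 = 1639, q_1 = 42·1 + 0 = 42 → 1639/42
APPEND 31: p_2 = 31·1639 + 39 = 50848, q_2 = 31·42 + 1 = 1303 → 50848/1303
APPEND 31: p_3 = 31·50848 + 1639 = 1577927, q_3 = 31·1303 + 42 = 40435 → 1577927/40435
APPEND 25: p_4 = 25·1577927 + 50848 = 39499023, q_4 = 25·40435 + 1303 = 1012178 → 39499023/1012178
APPEND 33: p_5 = 33·39499023 + 1577927 = 1305045686, q_5 = 33·1012178 + 40435 = 33442309 → 1305045686/33442309
APPEND 7: p_6 = 7·1305045686 + 39499023 = 9174818825, q_6 = 7·33442309 + 1012178 = 235108341 → 9174818825/235108341
APPEND 12: p_7 = 12·9174818825 + 1305045686 = 111402871586, q_7 = 12·235108341 + 33442309 = 2854742401 → 111402871586/2854742401
APPEND 30: p_8 = 30·111402871586 + 9174818825 = 3351260966405, q_8 = 30·2854742401 + 235108341 = 85877380371 → 3351260966405/85877380371
APPEND 46: p_9 = 46·3351260966405 + 111402871586 = 154269407326216, q_9 = 46·85877380371 + 2854742401 = 3953214239467 → 154269407326216/3953214239467
APPEND 23: p_10 = 23·154269407326216 + 3351260966405 = 3551547629469373, q_10 = 23·3953214239467 + 85877380371 = 91009804888112 → 3551547629469373/91009804888112
APPEND 10: p_11 = 10·3551547629469373 + 154269407326216 = 35669745702019946, q_11 = 10·91009804888112 + 3953214239467 = 914051263120587 → 35669745702019946/914051263120587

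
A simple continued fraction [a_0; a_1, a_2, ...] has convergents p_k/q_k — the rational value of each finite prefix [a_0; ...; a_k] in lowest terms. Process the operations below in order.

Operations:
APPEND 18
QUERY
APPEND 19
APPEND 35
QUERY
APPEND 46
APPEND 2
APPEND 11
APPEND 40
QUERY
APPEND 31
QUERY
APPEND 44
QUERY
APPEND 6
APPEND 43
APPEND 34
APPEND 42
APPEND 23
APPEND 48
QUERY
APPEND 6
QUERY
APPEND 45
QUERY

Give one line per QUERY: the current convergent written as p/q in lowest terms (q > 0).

18/1
12023/666
515537865/28557616
15994534291/885998487
704275046669/39012491044
289611116908797529458/16042668497322785107
1743694811786155365067/96589931092997987496
78755877647285788957473/4362589567682232222427

APPEND 18: p_0 = 18·1 + 0 = 18, q_0 = 18·0 + 1 = 1 → 18/1
APPEND 19: p_1 = 19·18 + 1 = 343, q_1 = 19·1 + 0 = 19 → 343/19
APPEND 35: p_2 = 35·343 + 18 = 12023, q_2 = 35·19 + 1 = 666 → 12023/666
APPEND 46: p_3 = 46·12023 + 343 = 553401, q_3 = 46·666 + 19 = 30655 → 553401/30655
APPEND 2: p_4 = 2·553401 + 12023 = 1118825, q_4 = 2·30655 + 666 = 61976 → 1118825/61976
APPEND 11: p_5 = 11·1118825 + 553401 = 12860476, q_5 = 11·61976 + 30655 = 712391 → 12860476/712391
APPEND 40: p_6 = 40·12860476 + 1118825 = 515537865, q_6 = 40·712391 + 61976 = 28557616 → 515537865/28557616
APPEND 31: p_7 = 31·515537865 + 12860476 = 15994534291, q_7 = 31·28557616 + 712391 = 885998487 → 15994534291/885998487
APPEND 44: p_8 = 44·15994534291 + 515537865 = 704275046669, q_8 = 44·885998487 + 28557616 = 39012491044 → 704275046669/39012491044
APPEND 6: p_9 = 6·704275046669 + 15994534291 = 4241644814305, q_9 = 6·39012491044 + 885998487 = 234960944751 → 4241644814305/234960944751
APPEND 43: p_10 = 43·4241644814305 + 704275046669 = 183095002061784, q_10 = 43·234960944751 + 39012491044 = 10142333115337 → 183095002061784/10142333115337
APPEND 34: p_11 = 34·183095002061784 + 4241644814305 = 6229471714914961, q_11 = 34·10142333115337 + 234960944751 = 345074286866209 → 6229471714914961/345074286866209
APPEND 42: p_12 = 42·6229471714914961 + 183095002061784 = 261820907028490146, q_12 = 42·345074286866209 + 10142333115337 = 14503262381496115 → 261820907028490146/14503262381496115
APPEND 23: p_13 = 23·261820907028490146 + 6229471714914961 = 6028110333370188319, q_13 = 23·14503262381496115 + 345074286866209 = 333920109061276854 → 6028110333370188319/333920109061276854
APPEND 48: p_14 = 48·6028110333370188319 + 261820907028490146 = 289611116908797529458, q_14 = 48·333920109061276854 + 14503262381496115 = 16042668497322785107 → 289611116908797529458/16042668497322785107
APPEND 6: p_15 = 6·289611116908797529458 + 6028110333370188319 = 1743694811786155365067, q_15 = 6·16042668497322785107 + 333920109061276854 = 96589931092997987496 → 1743694811786155365067/96589931092997987496
APPEND 45: p_16 = 45·1743694811786155365067 + 289611116908797529458 = 78755877647285788957473, q_16 = 45·96589931092997987496 + 16042668497322785107 = 4362589567682232222427 → 78755877647285788957473/4362589567682232222427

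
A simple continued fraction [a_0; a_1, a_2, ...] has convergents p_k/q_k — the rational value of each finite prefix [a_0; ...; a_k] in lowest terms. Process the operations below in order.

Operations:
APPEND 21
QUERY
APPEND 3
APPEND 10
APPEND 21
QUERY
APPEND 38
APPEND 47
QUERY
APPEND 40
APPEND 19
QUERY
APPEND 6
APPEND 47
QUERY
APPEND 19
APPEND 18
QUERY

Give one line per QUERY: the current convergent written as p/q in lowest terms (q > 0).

21/1
13945/654
24950782/1170155
18997625951/890960732
5423260551130/254342948057
1862248086753616/87336697902101

APPEND 21: p_0 = 21·1 + 0 = 21, q_0 = 21·0 + 1 = 1 → 21/1
APPEND 3: p_1 = 3·21 + 1 = 64, q_1 = 3·1 + 0 = 3 → 64/3
APPEND 10: p_2 = 10·64 + 21 = 661, q_2 = 10·3 + 1 = 31 → 661/31
APPEND 21: p_3 = 21·661 + 64 = 13945, q_3 = 21·31 + 3 = 654 → 13945/654
APPEND 38: p_4 = 38·13945 + 661 = 530571, q_4 = 38·654 + 31 = 24883 → 530571/24883
APPEND 47: p_5 = 47·530571 + 13945 = 24950782, q_5 = 47·24883 + 654 = 1170155 → 24950782/1170155
APPEND 40: p_6 = 40·24950782 + 530571 = 998561851, q_6 = 40·1170155 + 24883 = 46831083 → 998561851/46831083
APPEND 19: p_7 = 19·998561851 + 24950782 = 18997625951, q_7 = 19·46831083 + 1170155 = 890960732 → 18997625951/890960732
APPEND 6: p_8 = 6·18997625951 + 998561851 = 114984317557, q_8 = 6·890960732 + 46831083 = 5392595475 → 114984317557/5392595475
APPEND 47: p_9 = 47·114984317557 + 18997625951 = 5423260551130, q_9 = 47·5392595475 + 890960732 = 254342948057 → 5423260551130/254342948057
APPEND 19: p_10 = 19·5423260551130 + 114984317557 = 103156934789027, q_10 = 19·254342948057 + 5392595475 = 4837908608558 → 103156934789027/4837908608558
APPEND 18: p_11 = 18·103156934789027 + 5423260551130 = 1862248086753616, q_11 = 18·4837908608558 + 254342948057 = 87336697902101 → 1862248086753616/87336697902101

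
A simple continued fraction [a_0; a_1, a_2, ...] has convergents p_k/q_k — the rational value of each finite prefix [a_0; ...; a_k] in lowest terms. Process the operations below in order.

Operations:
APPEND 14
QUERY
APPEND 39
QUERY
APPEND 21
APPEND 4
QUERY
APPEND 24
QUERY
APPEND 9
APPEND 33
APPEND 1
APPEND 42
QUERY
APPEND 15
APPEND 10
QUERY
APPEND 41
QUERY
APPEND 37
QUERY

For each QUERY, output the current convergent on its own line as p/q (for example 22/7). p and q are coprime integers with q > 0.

APPEND 14: p_0 = 14·1 + 0 = 14, q_0 = 14·0 + 1 = 1 → 14/1
APPEND 39: p_1 = 39·14 + 1 = 547, q_1 = 39·1 + 0 = 39 → 547/39
APPEND 21: p_2 = 21·547 + 14 = 11501, q_2 = 21·39 + 1 = 820 → 11501/820
APPEND 4: p_3 = 4·11501 + 547 = 46551, q_3 = 4·820 + 39 = 3319 → 46551/3319
APPEND 24: p_4 = 24·46551 + 11501 = 1128725, q_4 = 24·3319 + 820 = 80476 → 1128725/80476
APPEND 9: p_5 = 9·1128725 + 46551 = 10205076, q_5 = 9·80476 + 3319 = 727603 → 10205076/727603
APPEND 33: p_6 = 33·10205076 + 1128725 = 337896233, q_6 = 33·727603 + 80476 = 24091375 → 337896233/24091375
APPEND 1: p_7 = 1·337896233 + 10205076 = 348101309, q_7 = 1·24091375 + 727603 = 24818978 → 348101309/24818978
APPEND 42: p_8 = 42·348101309 + 337896233 = 14958151211, q_8 = 42·24818978 + 24091375 = 1066488451 → 14958151211/1066488451
APPEND 15: p_9 = 15·14958151211 + 348101309 = 224720369474, q_9 = 15·1066488451 + 24818978 = 16022145743 → 224720369474/16022145743
APPEND 10: p_10 = 10·224720369474 + 14958151211 = 2262161845951, q_10 = 10·16022145743 + 1066488451 = 161287945881 → 2262161845951/161287945881
APPEND 41: p_11 = 41·2262161845951 + 224720369474 = 92973356053465, q_11 = 41·161287945881 + 16022145743 = 6628827926864 → 92973356053465/6628827926864
APPEND 37: p_12 = 37·92973356053465 + 2262161845951 = 3442276335824156, q_12 = 37·6628827926864 + 161287945881 = 245427921239849 → 3442276335824156/245427921239849

14/1
547/39
46551/3319
1128725/80476
14958151211/1066488451
2262161845951/161287945881
92973356053465/6628827926864
3442276335824156/245427921239849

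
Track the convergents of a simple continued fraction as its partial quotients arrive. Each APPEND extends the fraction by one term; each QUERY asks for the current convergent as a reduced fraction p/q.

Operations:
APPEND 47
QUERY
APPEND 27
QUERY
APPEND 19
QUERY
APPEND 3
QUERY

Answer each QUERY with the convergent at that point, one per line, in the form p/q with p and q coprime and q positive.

47/1
1270/27
24177/514
73801/1569

APPEND 47: p_0 = 47·1 + 0 = 47, q_0 = 47·0 + 1 = 1 → 47/1
APPEND 27: p_1 = 27·47 + 1 = 1270, q_1 = 27·1 + 0 = 27 → 1270/27
APPEND 19: p_2 = 19·1270 + 47 = 24177, q_2 = 19·27 + 1 = 514 → 24177/514
APPEND 3: p_3 = 3·24177 + 1270 = 73801, q_3 = 3·514 + 27 = 1569 → 73801/1569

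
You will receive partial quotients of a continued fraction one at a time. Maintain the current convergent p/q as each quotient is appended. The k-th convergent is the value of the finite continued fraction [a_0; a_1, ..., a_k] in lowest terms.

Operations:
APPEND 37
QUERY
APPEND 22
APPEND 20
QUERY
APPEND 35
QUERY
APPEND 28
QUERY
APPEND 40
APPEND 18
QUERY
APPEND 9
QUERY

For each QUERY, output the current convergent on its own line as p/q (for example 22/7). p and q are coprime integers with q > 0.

APPEND 37: p_0 = 37·1 + 0 = 37, q_0 = 37·0 + 1 = 1 → 37/1
APPEND 22: p_1 = 22·37 + 1 = 815, q_1 = 22·1 + 0 = 22 → 815/22
APPEND 20: p_2 = 20·815 + 37 = 16337, q_2 = 20·22 + 1 = 441 → 16337/441
APPEND 35: p_3 = 35·16337 + 815 = 572610, q_3 = 35·441 + 22 = 15457 → 572610/15457
APPEND 28: p_4 = 28·572610 + 16337 = 16049417, q_4 = 28·15457 + 441 = 433237 → 16049417/433237
APPEND 40: p_5 = 40·16049417 + 572610 = 642549290, q_5 = 40·433237 + 15457 = 17344937 → 642549290/17344937
APPEND 18: p_6 = 18·642549290 + 16049417 = 11581936637, q_6 = 18·17344937 + 433237 = 312642103 → 11581936637/312642103
APPEND 9: p_7 = 9·11581936637 + 642549290 = 104879979023, q_7 = 9·312642103 + 17344937 = 2831123864 → 104879979023/2831123864

37/1
16337/441
572610/15457
16049417/433237
11581936637/312642103
104879979023/2831123864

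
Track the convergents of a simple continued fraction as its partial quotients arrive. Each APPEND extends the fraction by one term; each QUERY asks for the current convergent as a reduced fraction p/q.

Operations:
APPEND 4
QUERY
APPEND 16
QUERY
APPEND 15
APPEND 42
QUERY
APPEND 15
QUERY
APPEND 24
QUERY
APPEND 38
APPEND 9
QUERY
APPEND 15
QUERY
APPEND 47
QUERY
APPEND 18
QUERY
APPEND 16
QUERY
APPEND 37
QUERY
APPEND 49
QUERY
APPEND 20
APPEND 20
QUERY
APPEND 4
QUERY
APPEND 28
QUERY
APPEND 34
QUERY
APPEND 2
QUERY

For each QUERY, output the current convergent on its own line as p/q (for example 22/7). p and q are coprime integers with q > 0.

APPEND 4: p_0 = 4·1 + 0 = 4, q_0 = 4·0 + 1 = 1 → 4/1
APPEND 16: p_1 = 16·4 + 1 = 65, q_1 = 16·1 + 0 = 16 → 65/16
APPEND 15: p_2 = 15·65 + 4 = 979, q_2 = 15·16 + 1 = 241 → 979/241
APPEND 42: p_3 = 42·979 + 65 = 41183, q_3 = 42·241 + 16 = 10138 → 41183/10138
APPEND 15: p_4 = 15·41183 + 979 = 618724, q_4 = 15·10138 + 241 = 152311 → 618724/152311
APPEND 24: p_5 = 24·618724 + 41183 = 14890559, q_5 = 24·152311 + 10138 = 3665602 → 14890559/3665602
APPEND 38: p_6 = 38·14890559 + 618724 = 566459966, q_6 = 38·3665602 + 152311 = 139445187 → 566459966/139445187
APPEND 9: p_7 = 9·566459966 + 14890559 = 5113030253, q_7 = 9·139445187 + 3665602 = 1258672285 → 5113030253/1258672285
APPEND 15: p_8 = 15·5113030253 + 566459966 = 77261913761, q_8 = 15·1258672285 + 139445187 = 19019529462 → 77261913761/19019529462
APPEND 47: p_9 = 47·77261913761 + 5113030253 = 3636422977020, q_9 = 47·19019529462 + 1258672285 = 895176556999 → 3636422977020/895176556999
APPEND 18: p_10 = 18·3636422977020 + 77261913761 = 65532875500121, q_10 = 18·895176556999 + 19019529462 = 16132197555444 → 65532875500121/16132197555444
APPEND 16: p_11 = 16·65532875500121 + 3636422977020 = 1052162430978956, q_11 = 16·16132197555444 + 895176556999 = 259010337444103 → 1052162430978956/259010337444103
APPEND 37: p_12 = 37·1052162430978956 + 65532875500121 = 38995542821721493, q_12 = 37·259010337444103 + 16132197555444 = 9599514682987255 → 38995542821721493/9599514682987255
APPEND 49: p_13 = 49·38995542821721493 + 1052162430978956 = 1911833760695332113, q_13 = 49·9599514682987255 + 259010337444103 = 470635229803819598 → 1911833760695332113/470635229803819598
APPEND 20: p_14 = 20·1911833760695332113 + 38995542821721493 = 38275670756728363753, q_14 = 20·470635229803819598 + 9599514682987255 = 9422304110759379215 → 38275670756728363753/9422304110759379215
APPEND 20: p_15 = 20·38275670756728363753 + 1911833760695332113 = 767425248895262607173, q_15 = 20·9422304110759379215 + 470635229803819598 = 188916717444991403898 → 767425248895262607173/188916717444991403898
APPEND 4: p_16 = 4·767425248895262607173 + 38275670756728363753 = 3107976666337778792445, q_16 = 4·188916717444991403898 + 9422304110759379215 = 765089173890724994807 → 3107976666337778792445/765089173890724994807
APPEND 28: p_17 = 28·3107976666337778792445 + 767425248895262607173 = 87790771906353068795633, q_17 = 28·765089173890724994807 + 188916717444991403898 = 21611413586385291258494 → 87790771906353068795633/21611413586385291258494
APPEND 34: p_18 = 34·87790771906353068795633 + 3107976666337778792445 = 2987994221482342117843967, q_18 = 34·21611413586385291258494 + 765089173890724994807 = 735553151110990627783603 → 2987994221482342117843967/735553151110990627783603
APPEND 2: p_19 = 2·2987994221482342117843967 + 87790771906353068795633 = 6063779214871037304483567, q_19 = 2·735553151110990627783603 + 21611413586385291258494 = 1492717715808366546825700 → 6063779214871037304483567/1492717715808366546825700

4/1
65/16
41183/10138
618724/152311
14890559/3665602
5113030253/1258672285
77261913761/19019529462
3636422977020/895176556999
65532875500121/16132197555444
1052162430978956/259010337444103
38995542821721493/9599514682987255
1911833760695332113/470635229803819598
767425248895262607173/188916717444991403898
3107976666337778792445/765089173890724994807
87790771906353068795633/21611413586385291258494
2987994221482342117843967/735553151110990627783603
6063779214871037304483567/1492717715808366546825700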